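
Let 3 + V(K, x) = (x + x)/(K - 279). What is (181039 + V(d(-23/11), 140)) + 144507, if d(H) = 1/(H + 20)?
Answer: 2236147972/6869 ≈ 3.2554e+5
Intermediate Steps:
d(H) = 1/(20 + H)
V(K, x) = -3 + 2*x/(-279 + K) (V(K, x) = -3 + (x + x)/(K - 279) = -3 + (2*x)/(-279 + K) = -3 + 2*x/(-279 + K))
(181039 + V(d(-23/11), 140)) + 144507 = (181039 + (837 - 3/(20 - 23/11) + 2*140)/(-279 + 1/(20 - 23/11))) + 144507 = (181039 + (837 - 3/(20 - 23*1/11) + 280)/(-279 + 1/(20 - 23*1/11))) + 144507 = (181039 + (837 - 3/(20 - 23/11) + 280)/(-279 + 1/(20 - 23/11))) + 144507 = (181039 + (837 - 3/197/11 + 280)/(-279 + 1/(197/11))) + 144507 = (181039 + (837 - 3*11/197 + 280)/(-279 + 11/197)) + 144507 = (181039 + (837 - 33/197 + 280)/(-54952/197)) + 144507 = (181039 - 197/54952*220016/197) + 144507 = (181039 - 27502/6869) + 144507 = 1243529389/6869 + 144507 = 2236147972/6869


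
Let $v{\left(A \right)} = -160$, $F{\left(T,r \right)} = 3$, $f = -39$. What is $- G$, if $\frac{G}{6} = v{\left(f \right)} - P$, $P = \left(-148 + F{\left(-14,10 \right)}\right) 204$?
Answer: $-176520$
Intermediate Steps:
$P = -29580$ ($P = \left(-148 + 3\right) 204 = \left(-145\right) 204 = -29580$)
$G = 176520$ ($G = 6 \left(-160 - -29580\right) = 6 \left(-160 + 29580\right) = 6 \cdot 29420 = 176520$)
$- G = \left(-1\right) 176520 = -176520$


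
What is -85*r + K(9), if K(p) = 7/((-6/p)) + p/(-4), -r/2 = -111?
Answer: -75531/4 ≈ -18883.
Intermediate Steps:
r = 222 (r = -2*(-111) = 222)
K(p) = -17*p/12 (K(p) = 7*(-p/6) + p*(-¼) = -7*p/6 - p/4 = -17*p/12)
-85*r + K(9) = -85*222 - 17/12*9 = -18870 - 51/4 = -75531/4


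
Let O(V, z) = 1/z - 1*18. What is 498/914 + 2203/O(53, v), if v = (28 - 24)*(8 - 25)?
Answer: -68155403/559825 ≈ -121.74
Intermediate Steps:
v = -68 (v = 4*(-17) = -68)
O(V, z) = -18 + 1/z (O(V, z) = 1/z - 18 = -18 + 1/z)
498/914 + 2203/O(53, v) = 498/914 + 2203/(-18 + 1/(-68)) = 498*(1/914) + 2203/(-18 - 1/68) = 249/457 + 2203/(-1225/68) = 249/457 + 2203*(-68/1225) = 249/457 - 149804/1225 = -68155403/559825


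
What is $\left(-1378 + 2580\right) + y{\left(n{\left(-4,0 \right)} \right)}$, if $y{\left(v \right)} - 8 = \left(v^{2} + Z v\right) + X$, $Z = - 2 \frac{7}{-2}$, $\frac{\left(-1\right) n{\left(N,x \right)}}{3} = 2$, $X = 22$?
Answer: $1226$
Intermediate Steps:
$n{\left(N,x \right)} = -6$ ($n{\left(N,x \right)} = \left(-3\right) 2 = -6$)
$Z = 7$ ($Z = - 2 \cdot 7 \left(- \frac{1}{2}\right) = \left(-2\right) \left(- \frac{7}{2}\right) = 7$)
$y{\left(v \right)} = 30 + v^{2} + 7 v$ ($y{\left(v \right)} = 8 + \left(\left(v^{2} + 7 v\right) + 22\right) = 8 + \left(22 + v^{2} + 7 v\right) = 30 + v^{2} + 7 v$)
$\left(-1378 + 2580\right) + y{\left(n{\left(-4,0 \right)} \right)} = \left(-1378 + 2580\right) + \left(30 + \left(-6\right)^{2} + 7 \left(-6\right)\right) = 1202 + \left(30 + 36 - 42\right) = 1202 + 24 = 1226$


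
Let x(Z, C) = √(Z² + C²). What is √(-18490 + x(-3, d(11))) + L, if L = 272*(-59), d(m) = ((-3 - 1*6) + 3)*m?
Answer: -16048 + I*√(18490 - 3*√485) ≈ -16048.0 + 135.73*I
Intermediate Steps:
d(m) = -6*m (d(m) = ((-3 - 6) + 3)*m = (-9 + 3)*m = -6*m)
x(Z, C) = √(C² + Z²)
L = -16048
√(-18490 + x(-3, d(11))) + L = √(-18490 + √((-6*11)² + (-3)²)) - 16048 = √(-18490 + √((-66)² + 9)) - 16048 = √(-18490 + √(4356 + 9)) - 16048 = √(-18490 + √4365) - 16048 = √(-18490 + 3*√485) - 16048 = -16048 + √(-18490 + 3*√485)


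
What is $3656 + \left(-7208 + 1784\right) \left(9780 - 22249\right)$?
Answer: $67635512$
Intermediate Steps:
$3656 + \left(-7208 + 1784\right) \left(9780 - 22249\right) = 3656 - -67631856 = 3656 + 67631856 = 67635512$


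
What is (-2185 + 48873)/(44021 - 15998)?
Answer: 46688/28023 ≈ 1.6661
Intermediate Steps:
(-2185 + 48873)/(44021 - 15998) = 46688/28023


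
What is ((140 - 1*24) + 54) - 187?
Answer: -17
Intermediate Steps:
((140 - 1*24) + 54) - 187 = ((140 - 24) + 54) - 187 = (116 + 54) - 187 = 170 - 187 = -17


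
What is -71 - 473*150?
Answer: -71021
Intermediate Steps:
-71 - 473*150 = -71 - 70950 = -71021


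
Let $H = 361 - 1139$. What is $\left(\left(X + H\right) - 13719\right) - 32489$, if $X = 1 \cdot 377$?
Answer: $-46609$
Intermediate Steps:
$H = -778$
$X = 377$
$\left(\left(X + H\right) - 13719\right) - 32489 = \left(\left(377 - 778\right) - 13719\right) - 32489 = \left(-401 - 13719\right) - 32489 = -14120 - 32489 = -46609$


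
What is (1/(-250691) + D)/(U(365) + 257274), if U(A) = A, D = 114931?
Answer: 28812167320/64587778549 ≈ 0.44609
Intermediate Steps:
(1/(-250691) + D)/(U(365) + 257274) = (1/(-250691) + 114931)/(365 + 257274) = (-1/250691 + 114931)/257639 = (28812167320/250691)*(1/257639) = 28812167320/64587778549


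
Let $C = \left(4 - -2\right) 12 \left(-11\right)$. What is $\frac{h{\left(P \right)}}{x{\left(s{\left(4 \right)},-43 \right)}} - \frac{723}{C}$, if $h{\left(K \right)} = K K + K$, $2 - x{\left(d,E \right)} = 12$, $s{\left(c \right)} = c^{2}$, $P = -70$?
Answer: $- \frac{127271}{264} \approx -482.09$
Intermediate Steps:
$x{\left(d,E \right)} = -10$ ($x{\left(d,E \right)} = 2 - 12 = -10$)
$h{\left(K \right)} = K + K^{2}$ ($h{\left(K \right)} = K^{2} + K = K + K^{2}$)
$C = -792$ ($C = \left(4 + 2\right) 12 \left(-11\right) = 6 \cdot 12 \left(-11\right) = 72 \left(-11\right) = -792$)
$\frac{h{\left(P \right)}}{x{\left(s{\left(4 \right)},-43 \right)}} - \frac{723}{C} = \frac{\left(-70\right) \left(1 - 70\right)}{-10} - \frac{723}{-792} = \left(-70\right) \left(-69\right) \left(- \frac{1}{10}\right) - - \frac{241}{264} = 4830 \left(- \frac{1}{10}\right) + \frac{241}{264} = -483 + \frac{241}{264} = - \frac{127271}{264}$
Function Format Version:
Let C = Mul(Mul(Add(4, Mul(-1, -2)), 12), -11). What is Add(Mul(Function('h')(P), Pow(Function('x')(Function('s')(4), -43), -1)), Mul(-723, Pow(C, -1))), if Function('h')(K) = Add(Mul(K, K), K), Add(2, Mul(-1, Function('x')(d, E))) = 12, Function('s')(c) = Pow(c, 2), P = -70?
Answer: Rational(-127271, 264) ≈ -482.09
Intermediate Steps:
Function('x')(d, E) = -10 (Function('x')(d, E) = Add(2, Mul(-1, 12)) = Add(2, -12) = -10)
Function('h')(K) = Add(K, Pow(K, 2)) (Function('h')(K) = Add(Pow(K, 2), K) = Add(K, Pow(K, 2)))
C = -792 (C = Mul(Mul(Add(4, 2), 12), -11) = Mul(Mul(6, 12), -11) = Mul(72, -11) = -792)
Add(Mul(Function('h')(P), Pow(Function('x')(Function('s')(4), -43), -1)), Mul(-723, Pow(C, -1))) = Add(Mul(Mul(-70, Add(1, -70)), Pow(-10, -1)), Mul(-723, Pow(-792, -1))) = Add(Mul(Mul(-70, -69), Rational(-1, 10)), Mul(-723, Rational(-1, 792))) = Add(Mul(4830, Rational(-1, 10)), Rational(241, 264)) = Add(-483, Rational(241, 264)) = Rational(-127271, 264)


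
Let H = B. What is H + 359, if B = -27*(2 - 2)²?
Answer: 359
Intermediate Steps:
B = 0 (B = -27*0² = -27*0 = 0)
H = 0
H + 359 = 0 + 359 = 359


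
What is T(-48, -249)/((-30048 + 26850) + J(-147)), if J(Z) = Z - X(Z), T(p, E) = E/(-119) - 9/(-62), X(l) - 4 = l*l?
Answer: -16509/184140124 ≈ -8.9655e-5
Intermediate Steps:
X(l) = 4 + l**2 (X(l) = 4 + l*l = 4 + l**2)
T(p, E) = 9/62 - E/119 (T(p, E) = E*(-1/119) - 9*(-1/62) = -E/119 + 9/62 = 9/62 - E/119)
J(Z) = -4 + Z - Z**2 (J(Z) = Z - (4 + Z**2) = Z + (-4 - Z**2) = -4 + Z - Z**2)
T(-48, -249)/((-30048 + 26850) + J(-147)) = (9/62 - 1/119*(-249))/((-30048 + 26850) + (-4 - 147 - 1*(-147)**2)) = (9/62 + 249/119)/(-3198 + (-4 - 147 - 1*21609)) = 16509/(7378*(-3198 + (-4 - 147 - 21609))) = 16509/(7378*(-3198 - 21760)) = (16509/7378)/(-24958) = (16509/7378)*(-1/24958) = -16509/184140124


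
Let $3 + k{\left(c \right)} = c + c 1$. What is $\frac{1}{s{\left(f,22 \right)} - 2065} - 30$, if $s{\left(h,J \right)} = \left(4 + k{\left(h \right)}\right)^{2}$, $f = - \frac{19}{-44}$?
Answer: $- \frac{29933854}{997779} \approx -30.0$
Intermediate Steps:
$k{\left(c \right)} = -3 + 2 c$ ($k{\left(c \right)} = -3 + \left(c + c 1\right) = -3 + \left(c + c\right) = -3 + 2 c$)
$f = \frac{19}{44}$ ($f = \left(-19\right) \left(- \frac{1}{44}\right) = \frac{19}{44} \approx 0.43182$)
$s{\left(h,J \right)} = \left(1 + 2 h\right)^{2}$ ($s{\left(h,J \right)} = \left(4 + \left(-3 + 2 h\right)\right)^{2} = \left(1 + 2 h\right)^{2}$)
$\frac{1}{s{\left(f,22 \right)} - 2065} - 30 = \frac{1}{\left(1 + 2 \cdot \frac{19}{44}\right)^{2} - 2065} - 30 = \frac{1}{\left(1 + \frac{19}{22}\right)^{2} - 2065} - 30 = \frac{1}{\left(\frac{41}{22}\right)^{2} - 2065} - 30 = \frac{1}{\frac{1681}{484} - 2065} - 30 = \frac{1}{- \frac{997779}{484}} - 30 = - \frac{484}{997779} - 30 = - \frac{29933854}{997779}$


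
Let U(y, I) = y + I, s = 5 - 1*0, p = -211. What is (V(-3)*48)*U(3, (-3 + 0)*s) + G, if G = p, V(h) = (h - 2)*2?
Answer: 5549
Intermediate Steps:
V(h) = -4 + 2*h (V(h) = (-2 + h)*2 = -4 + 2*h)
G = -211
s = 5 (s = 5 + 0 = 5)
U(y, I) = I + y
(V(-3)*48)*U(3, (-3 + 0)*s) + G = ((-4 + 2*(-3))*48)*((-3 + 0)*5 + 3) - 211 = ((-4 - 6)*48)*(-3*5 + 3) - 211 = (-10*48)*(-15 + 3) - 211 = -480*(-12) - 211 = 5760 - 211 = 5549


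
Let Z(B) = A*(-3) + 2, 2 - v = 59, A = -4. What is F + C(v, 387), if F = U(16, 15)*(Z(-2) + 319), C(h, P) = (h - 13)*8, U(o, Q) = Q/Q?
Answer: -227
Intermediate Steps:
v = -57 (v = 2 - 1*59 = 2 - 59 = -57)
U(o, Q) = 1
Z(B) = 14 (Z(B) = -4*(-3) + 2 = 12 + 2 = 14)
C(h, P) = -104 + 8*h (C(h, P) = (-13 + h)*8 = -104 + 8*h)
F = 333 (F = 1*(14 + 319) = 1*333 = 333)
F + C(v, 387) = 333 + (-104 + 8*(-57)) = 333 + (-104 - 456) = 333 - 560 = -227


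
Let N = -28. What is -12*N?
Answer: 336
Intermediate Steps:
-12*N = -12*(-28) = 336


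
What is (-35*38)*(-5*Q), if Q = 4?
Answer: 26600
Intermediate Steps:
(-35*38)*(-5*Q) = (-35*38)*(-5*4) = -1330*(-20) = 26600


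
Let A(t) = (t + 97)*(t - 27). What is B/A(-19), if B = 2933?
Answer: -2933/3588 ≈ -0.81745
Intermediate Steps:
A(t) = (-27 + t)*(97 + t) (A(t) = (97 + t)*(-27 + t) = (-27 + t)*(97 + t))
B/A(-19) = 2933/(-2619 + (-19)² + 70*(-19)) = 2933/(-2619 + 361 - 1330) = 2933/(-3588) = 2933*(-1/3588) = -2933/3588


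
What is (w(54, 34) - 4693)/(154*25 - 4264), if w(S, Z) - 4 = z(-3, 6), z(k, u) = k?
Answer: 34/3 ≈ 11.333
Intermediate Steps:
w(S, Z) = 1 (w(S, Z) = 4 - 3 = 1)
(w(54, 34) - 4693)/(154*25 - 4264) = (1 - 4693)/(154*25 - 4264) = -4692/(3850 - 4264) = -4692/(-414) = -4692*(-1/414) = 34/3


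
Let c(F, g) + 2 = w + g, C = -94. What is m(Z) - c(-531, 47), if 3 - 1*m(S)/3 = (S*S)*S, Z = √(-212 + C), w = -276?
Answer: 240 + 2754*I*√34 ≈ 240.0 + 16058.0*I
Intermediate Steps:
c(F, g) = -278 + g (c(F, g) = -2 + (-276 + g) = -278 + g)
Z = 3*I*√34 (Z = √(-212 - 94) = √(-306) = 3*I*√34 ≈ 17.493*I)
m(S) = 9 - 3*S³ (m(S) = 9 - 3*S*S*S = 9 - 3*S²*S = 9 - 3*S³)
m(Z) - c(-531, 47) = (9 - 3*(-918*I*√34)) - (-278 + 47) = (9 - (-2754)*I*√34) - 1*(-231) = (9 + 2754*I*√34) + 231 = 240 + 2754*I*√34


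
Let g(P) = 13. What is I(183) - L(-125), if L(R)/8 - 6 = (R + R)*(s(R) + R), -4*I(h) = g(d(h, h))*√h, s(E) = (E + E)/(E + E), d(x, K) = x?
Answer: -248048 - 13*√183/4 ≈ -2.4809e+5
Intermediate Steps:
s(E) = 1 (s(E) = (2*E)/((2*E)) = (2*E)*(1/(2*E)) = 1)
I(h) = -13*√h/4
L(R) = 48 + 16*R*(1 + R) (L(R) = 48 + 8*((R + R)*(1 + R)) = 48 + 8*((2*R)*(1 + R)) = 48 + 8*(2*R*(1 + R)) = 48 + 16*R*(1 + R))
I(183) - L(-125) = -13*√183/4 - (48 + 16*(-125) + 16*(-125)²) = -13*√183/4 - (48 - 2000 + 16*15625) = -13*√183/4 - (48 - 2000 + 250000) = -13*√183/4 - 1*248048 = -13*√183/4 - 248048 = -248048 - 13*√183/4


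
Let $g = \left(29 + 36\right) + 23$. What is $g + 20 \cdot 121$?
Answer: $2508$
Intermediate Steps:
$g = 88$ ($g = 65 + 23 = 88$)
$g + 20 \cdot 121 = 88 + 20 \cdot 121 = 88 + 2420 = 2508$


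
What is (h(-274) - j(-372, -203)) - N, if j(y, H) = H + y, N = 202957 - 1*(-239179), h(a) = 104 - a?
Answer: -441183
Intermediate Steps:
N = 442136 (N = 202957 + 239179 = 442136)
(h(-274) - j(-372, -203)) - N = ((104 - 1*(-274)) - (-203 - 372)) - 1*442136 = ((104 + 274) - 1*(-575)) - 442136 = (378 + 575) - 442136 = 953 - 442136 = -441183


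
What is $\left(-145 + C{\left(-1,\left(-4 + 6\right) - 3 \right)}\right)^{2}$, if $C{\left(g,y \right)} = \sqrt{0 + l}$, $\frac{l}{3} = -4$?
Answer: $21013 - 580 i \sqrt{3} \approx 21013.0 - 1004.6 i$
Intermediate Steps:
$l = -12$ ($l = 3 \left(-4\right) = -12$)
$C{\left(g,y \right)} = 2 i \sqrt{3}$ ($C{\left(g,y \right)} = \sqrt{0 - 12} = \sqrt{-12} = 2 i \sqrt{3}$)
$\left(-145 + C{\left(-1,\left(-4 + 6\right) - 3 \right)}\right)^{2} = \left(-145 + 2 i \sqrt{3}\right)^{2}$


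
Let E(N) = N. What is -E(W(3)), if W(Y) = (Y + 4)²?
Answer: -49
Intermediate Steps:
W(Y) = (4 + Y)²
-E(W(3)) = -(4 + 3)² = -1*7² = -1*49 = -49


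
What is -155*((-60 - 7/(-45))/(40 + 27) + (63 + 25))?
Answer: -8141437/603 ≈ -13502.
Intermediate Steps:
-155*((-60 - 7/(-45))/(40 + 27) + (63 + 25)) = -155*((-60 - 7*(-1/45))/67 + 88) = -155*((-60 + 7/45)*(1/67) + 88) = -155*(-2693/45*1/67 + 88) = -155*(-2693/3015 + 88) = -155*262627/3015 = -8141437/603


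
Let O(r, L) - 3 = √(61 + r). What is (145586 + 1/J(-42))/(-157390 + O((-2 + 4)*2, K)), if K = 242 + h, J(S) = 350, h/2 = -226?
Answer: -8019670481087/8669733696400 - 50955101*√65/8669733696400 ≈ -0.92507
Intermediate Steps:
h = -452 (h = 2*(-226) = -452)
K = -210 (K = 242 - 452 = -210)
O(r, L) = 3 + √(61 + r)
(145586 + 1/J(-42))/(-157390 + O((-2 + 4)*2, K)) = (145586 + 1/350)/(-157390 + (3 + √(61 + (-2 + 4)*2))) = (145586 + 1/350)/(-157390 + (3 + √(61 + 2*2))) = 50955101/(350*(-157390 + (3 + √(61 + 4)))) = 50955101/(350*(-157390 + (3 + √65))) = 50955101/(350*(-157387 + √65))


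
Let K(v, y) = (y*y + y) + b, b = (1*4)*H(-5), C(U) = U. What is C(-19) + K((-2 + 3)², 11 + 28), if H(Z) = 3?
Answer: 1553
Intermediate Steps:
b = 12 (b = (1*4)*3 = 4*3 = 12)
K(v, y) = 12 + y + y² (K(v, y) = (y*y + y) + 12 = (y² + y) + 12 = (y + y²) + 12 = 12 + y + y²)
C(-19) + K((-2 + 3)², 11 + 28) = -19 + (12 + (11 + 28) + (11 + 28)²) = -19 + (12 + 39 + 39²) = -19 + (12 + 39 + 1521) = -19 + 1572 = 1553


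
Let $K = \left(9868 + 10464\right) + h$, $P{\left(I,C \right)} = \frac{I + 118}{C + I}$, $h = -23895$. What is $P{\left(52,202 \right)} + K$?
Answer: $- \frac{452416}{127} \approx -3562.3$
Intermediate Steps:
$P{\left(I,C \right)} = \frac{118 + I}{C + I}$
$K = -3563$ ($K = \left(9868 + 10464\right) - 23895 = 20332 - 23895 = -3563$)
$P{\left(52,202 \right)} + K = \frac{118 + 52}{202 + 52} - 3563 = \frac{1}{254} \cdot 170 - 3563 = \frac{85}{127} - 3563 = - \frac{452416}{127}$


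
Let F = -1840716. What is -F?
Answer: 1840716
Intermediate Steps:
-F = -1*(-1840716) = 1840716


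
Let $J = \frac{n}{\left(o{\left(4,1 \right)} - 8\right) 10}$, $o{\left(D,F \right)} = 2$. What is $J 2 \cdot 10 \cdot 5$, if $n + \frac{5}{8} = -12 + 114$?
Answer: $- \frac{4055}{24} \approx -168.96$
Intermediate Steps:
$n = \frac{811}{8}$ ($n = - \frac{5}{8} + \left(-12 + 114\right) = - \frac{5}{8} + 102 = \frac{811}{8} \approx 101.38$)
$J = - \frac{811}{480}$ ($J = \frac{811}{8 \left(2 - 8\right) 10} = \frac{811}{8 \left(\left(-6\right) 10\right)} = \frac{811}{8 \left(-60\right)} = \frac{811}{8} \left(- \frac{1}{60}\right) = - \frac{811}{480} \approx -1.6896$)
$J 2 \cdot 10 \cdot 5 = - \frac{811 \cdot 2 \cdot 10 \cdot 5}{480} = - \frac{811 \cdot 20 \cdot 5}{480} = \left(- \frac{811}{480}\right) 100 = - \frac{4055}{24}$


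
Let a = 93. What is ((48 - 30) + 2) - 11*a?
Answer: -1003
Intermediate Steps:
((48 - 30) + 2) - 11*a = ((48 - 30) + 2) - 11*93 = (18 + 2) - 1023 = 20 - 1023 = -1003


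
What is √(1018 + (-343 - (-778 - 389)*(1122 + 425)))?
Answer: 2*√451506 ≈ 1343.9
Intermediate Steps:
√(1018 + (-343 - (-778 - 389)*(1122 + 425))) = √(1018 + (-343 - (-1167)*1547)) = √(1018 + (-343 - 1*(-1805349))) = √(1018 + (-343 + 1805349)) = √(1018 + 1805006) = √1806024 = 2*√451506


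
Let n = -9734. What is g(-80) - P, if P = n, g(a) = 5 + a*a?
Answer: 16139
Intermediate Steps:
g(a) = 5 + a²
P = -9734
g(-80) - P = (5 + (-80)²) - 1*(-9734) = (5 + 6400) + 9734 = 6405 + 9734 = 16139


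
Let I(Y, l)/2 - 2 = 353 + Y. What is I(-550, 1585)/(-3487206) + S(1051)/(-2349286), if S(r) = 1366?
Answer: -320608488/682703686243 ≈ -0.00046962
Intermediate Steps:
I(Y, l) = 710 + 2*Y (I(Y, l) = 4 + 2*(353 + Y) = 4 + (706 + 2*Y) = 710 + 2*Y)
I(-550, 1585)/(-3487206) + S(1051)/(-2349286) = (710 + 2*(-550))/(-3487206) + 1366/(-2349286) = (710 - 1100)*(-1/3487206) + 1366*(-1/2349286) = -390*(-1/3487206) - 683/1174643 = 65/581201 - 683/1174643 = -320608488/682703686243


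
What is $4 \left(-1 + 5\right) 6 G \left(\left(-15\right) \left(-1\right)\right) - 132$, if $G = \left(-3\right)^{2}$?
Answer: $12828$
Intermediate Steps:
$G = 9$
$4 \left(-1 + 5\right) 6 G \left(\left(-15\right) \left(-1\right)\right) - 132 = 4 \left(-1 + 5\right) 6 \cdot 9 \left(\left(-15\right) \left(-1\right)\right) - 132 = 4 \cdot 4 \cdot 6 \cdot 9 \cdot 15 - 132 = 16 \cdot 6 \cdot 9 \cdot 15 - 132 = 96 \cdot 9 \cdot 15 - 132 = 864 \cdot 15 - 132 = 12960 - 132 = 12828$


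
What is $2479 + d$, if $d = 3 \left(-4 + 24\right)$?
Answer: $2539$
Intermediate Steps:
$d = 60$ ($d = 3 \cdot 20 = 60$)
$2479 + d = 2479 + 60 = 2539$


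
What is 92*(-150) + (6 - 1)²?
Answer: -13775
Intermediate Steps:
92*(-150) + (6 - 1)² = -13800 + 5² = -13800 + 25 = -13775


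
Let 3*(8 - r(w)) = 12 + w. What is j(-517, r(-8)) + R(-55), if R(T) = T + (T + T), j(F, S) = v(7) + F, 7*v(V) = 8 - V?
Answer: -4773/7 ≈ -681.86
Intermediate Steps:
v(V) = 8/7 - V/7 (v(V) = (8 - V)/7 = 8/7 - V/7)
r(w) = 4 - w/3 (r(w) = 8 - (12 + w)/3 = 8 + (-4 - w/3) = 4 - w/3)
j(F, S) = ⅐ + F (j(F, S) = (8/7 - ⅐*7) + F = (8/7 - 1) + F = ⅐ + F)
R(T) = 3*T (R(T) = T + 2*T = 3*T)
j(-517, r(-8)) + R(-55) = (⅐ - 517) + 3*(-55) = -3618/7 - 165 = -4773/7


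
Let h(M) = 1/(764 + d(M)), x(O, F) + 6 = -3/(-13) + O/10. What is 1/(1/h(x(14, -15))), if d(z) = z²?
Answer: 4225/3308556 ≈ 0.0012770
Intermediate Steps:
x(O, F) = -75/13 + O/10 (x(O, F) = -6 + (-3/(-13) + O/10) = -6 + (-3*(-1/13) + O*(⅒)) = -6 + (3/13 + O/10) = -75/13 + O/10)
h(M) = 1/(764 + M²)
1/(1/h(x(14, -15))) = 1/(1/(1/(764 + (-75/13 + (⅒)*14)²))) = 1/(1/(1/(764 + (-75/13 + 7/5)²))) = 1/(1/(1/(764 + (-284/65)²))) = 1/(1/(1/(764 + 80656/4225))) = 1/(1/(1/(3308556/4225))) = 1/(1/(4225/3308556)) = 1/(3308556/4225) = 4225/3308556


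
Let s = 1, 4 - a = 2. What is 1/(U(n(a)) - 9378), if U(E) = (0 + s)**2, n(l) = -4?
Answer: -1/9377 ≈ -0.00010664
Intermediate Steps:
a = 2 (a = 4 - 1*2 = 4 - 2 = 2)
U(E) = 1 (U(E) = (0 + 1)**2 = 1**2 = 1)
1/(U(n(a)) - 9378) = 1/(1 - 9378) = 1/(-9377) = -1/9377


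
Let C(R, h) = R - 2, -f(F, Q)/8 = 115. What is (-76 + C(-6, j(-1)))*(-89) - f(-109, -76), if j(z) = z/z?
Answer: 8396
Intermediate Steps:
f(F, Q) = -920 (f(F, Q) = -8*115 = -920)
j(z) = 1
C(R, h) = -2 + R
(-76 + C(-6, j(-1)))*(-89) - f(-109, -76) = (-76 + (-2 - 6))*(-89) - 1*(-920) = (-76 - 8)*(-89) + 920 = -84*(-89) + 920 = 7476 + 920 = 8396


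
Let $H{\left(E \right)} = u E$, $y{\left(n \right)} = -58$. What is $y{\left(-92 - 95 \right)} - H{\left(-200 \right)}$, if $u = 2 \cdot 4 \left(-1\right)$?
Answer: $-1658$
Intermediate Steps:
$u = -8$ ($u = 8 \left(-1\right) = -8$)
$H{\left(E \right)} = - 8 E$
$y{\left(-92 - 95 \right)} - H{\left(-200 \right)} = -58 - \left(-8\right) \left(-200\right) = -58 - 1600 = -1658$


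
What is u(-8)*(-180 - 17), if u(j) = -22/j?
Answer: -2167/4 ≈ -541.75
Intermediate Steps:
u(-8)*(-180 - 17) = (-22/(-8))*(-180 - 17) = -22*(-⅛)*(-197) = (11/4)*(-197) = -2167/4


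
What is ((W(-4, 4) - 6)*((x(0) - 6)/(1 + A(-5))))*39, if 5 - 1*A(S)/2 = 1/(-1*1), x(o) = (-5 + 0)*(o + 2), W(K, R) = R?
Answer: 96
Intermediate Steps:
x(o) = -10 - 5*o (x(o) = -5*(2 + o) = -10 - 5*o)
A(S) = 12 (A(S) = 10 - 2/((-1*1)) = 10 - 2/(-1) = 10 - 2*(-1) = 10 + 2 = 12)
((W(-4, 4) - 6)*((x(0) - 6)/(1 + A(-5))))*39 = ((4 - 6)*(((-10 - 5*0) - 6)/(1 + 12)))*39 = -2*((-10 + 0) - 6)/13*39 = -2*(-10 - 6)/13*39 = -(-32)/13*39 = -2*(-16/13)*39 = (32/13)*39 = 96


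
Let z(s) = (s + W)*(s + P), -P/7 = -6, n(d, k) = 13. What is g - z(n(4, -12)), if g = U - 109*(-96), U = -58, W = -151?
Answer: 17996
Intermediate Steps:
P = 42 (P = -7*(-6) = 42)
z(s) = (-151 + s)*(42 + s) (z(s) = (s - 151)*(s + 42) = (-151 + s)*(42 + s))
g = 10406 (g = -58 - 109*(-96) = -58 + 10464 = 10406)
g - z(n(4, -12)) = 10406 - (-6342 + 13² - 109*13) = 10406 - (-6342 + 169 - 1417) = 10406 - 1*(-7590) = 10406 + 7590 = 17996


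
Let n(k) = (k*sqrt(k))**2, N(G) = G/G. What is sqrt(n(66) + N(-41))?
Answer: sqrt(287497) ≈ 536.19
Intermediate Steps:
N(G) = 1
n(k) = k**3 (n(k) = (k**(3/2))**2 = k**3)
sqrt(n(66) + N(-41)) = sqrt(66**3 + 1) = sqrt(287496 + 1) = sqrt(287497)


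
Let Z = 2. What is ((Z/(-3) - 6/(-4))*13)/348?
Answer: 65/2088 ≈ 0.031130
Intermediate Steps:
((Z/(-3) - 6/(-4))*13)/348 = ((2/(-3) - 6/(-4))*13)/348 = ((2*(-1/3) - 6*(-1/4))*13)*(1/348) = ((-2/3 + 3/2)*13)*(1/348) = ((5/6)*13)*(1/348) = (65/6)*(1/348) = 65/2088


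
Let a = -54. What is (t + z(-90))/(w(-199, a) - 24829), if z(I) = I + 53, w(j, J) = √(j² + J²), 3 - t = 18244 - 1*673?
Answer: 437114545/616436724 + 17605*√42517/616436724 ≈ 0.71499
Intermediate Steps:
t = -17568 (t = 3 - (18244 - 1*673) = 3 - (18244 - 673) = 3 - 1*17571 = 3 - 17571 = -17568)
w(j, J) = √(J² + j²)
z(I) = 53 + I
(t + z(-90))/(w(-199, a) - 24829) = (-17568 + (53 - 90))/(√((-54)² + (-199)²) - 24829) = (-17568 - 37)/(√(2916 + 39601) - 24829) = -17605/(√42517 - 24829) = -17605/(-24829 + √42517)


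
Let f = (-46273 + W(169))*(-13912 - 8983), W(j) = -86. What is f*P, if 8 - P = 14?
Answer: -6368335830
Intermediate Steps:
P = -6 (P = 8 - 1*14 = 8 - 14 = -6)
f = 1061389305 (f = (-46273 - 86)*(-13912 - 8983) = -46359*(-22895) = 1061389305)
f*P = 1061389305*(-6) = -6368335830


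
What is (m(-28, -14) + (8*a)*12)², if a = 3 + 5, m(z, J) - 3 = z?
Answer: 552049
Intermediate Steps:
m(z, J) = 3 + z
a = 8
(m(-28, -14) + (8*a)*12)² = ((3 - 28) + (8*8)*12)² = (-25 + 64*12)² = (-25 + 768)² = 743² = 552049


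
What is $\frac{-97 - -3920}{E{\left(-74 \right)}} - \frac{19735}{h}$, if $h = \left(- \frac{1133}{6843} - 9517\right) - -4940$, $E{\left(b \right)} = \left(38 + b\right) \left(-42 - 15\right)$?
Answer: $\frac{99214474043}{16067952072} \approx 6.1747$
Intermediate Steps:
$E{\left(b \right)} = -2166 - 57 b$ ($E{\left(b \right)} = \left(38 + b\right) \left(-57\right) = -2166 - 57 b$)
$h = - \frac{31321544}{6843}$ ($h = \left(\left(-1133\right) \frac{1}{6843} - 9517\right) + \left(-1992 + 6932\right) = \left(- \frac{1133}{6843} - 9517\right) + 4940 = - \frac{65125964}{6843} + 4940 = - \frac{31321544}{6843} \approx -4577.2$)
$\frac{-97 - -3920}{E{\left(-74 \right)}} - \frac{19735}{h} = \frac{-97 - -3920}{-2166 - -4218} - \frac{19735}{- \frac{31321544}{6843}} = \frac{-97 + 3920}{-2166 + 4218} - - \frac{135046605}{31321544} = \frac{3823}{2052} + \frac{135046605}{31321544} = \frac{99214474043}{16067952072}$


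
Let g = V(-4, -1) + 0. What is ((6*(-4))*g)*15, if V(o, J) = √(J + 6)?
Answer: -360*√5 ≈ -804.98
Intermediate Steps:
V(o, J) = √(6 + J)
g = √5 (g = √(6 - 1) + 0 = √5 + 0 = √5 ≈ 2.2361)
((6*(-4))*g)*15 = ((6*(-4))*√5)*15 = -24*√5*15 = -360*√5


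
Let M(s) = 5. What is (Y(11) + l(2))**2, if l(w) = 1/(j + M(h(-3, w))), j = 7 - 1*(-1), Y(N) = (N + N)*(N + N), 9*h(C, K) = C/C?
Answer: 39601849/169 ≈ 2.3433e+5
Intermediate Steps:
h(C, K) = 1/9 (h(C, K) = (C/C)/9 = (1/9)*1 = 1/9)
Y(N) = 4*N**2 (Y(N) = (2*N)*(2*N) = 4*N**2)
j = 8 (j = 7 + 1 = 8)
l(w) = 1/13 (l(w) = 1/(8 + 5) = 1/13)
(Y(11) + l(2))**2 = (4*11**2 + 1/13)**2 = (4*121 + 1/13)**2 = (484 + 1/13)**2 = (6293/13)**2 = 39601849/169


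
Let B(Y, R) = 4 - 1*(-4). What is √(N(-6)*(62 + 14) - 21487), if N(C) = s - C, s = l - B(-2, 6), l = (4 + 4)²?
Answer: 5*I*√671 ≈ 129.52*I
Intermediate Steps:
l = 64 (l = 8² = 64)
B(Y, R) = 8 (B(Y, R) = 4 + 4 = 8)
s = 56 (s = 64 - 1*8 = 64 - 8 = 56)
N(C) = 56 - C
√(N(-6)*(62 + 14) - 21487) = √((56 - 1*(-6))*(62 + 14) - 21487) = √((56 + 6)*76 - 21487) = √(62*76 - 21487) = √(4712 - 21487) = √(-16775) = 5*I*√671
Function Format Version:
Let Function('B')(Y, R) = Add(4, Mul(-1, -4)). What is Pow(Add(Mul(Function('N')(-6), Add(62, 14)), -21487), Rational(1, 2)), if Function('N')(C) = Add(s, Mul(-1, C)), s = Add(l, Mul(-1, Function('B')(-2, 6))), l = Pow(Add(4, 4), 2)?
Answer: Mul(5, I, Pow(671, Rational(1, 2))) ≈ Mul(129.52, I)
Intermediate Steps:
l = 64 (l = Pow(8, 2) = 64)
Function('B')(Y, R) = 8 (Function('B')(Y, R) = Add(4, 4) = 8)
s = 56 (s = Add(64, Mul(-1, 8)) = Add(64, -8) = 56)
Function('N')(C) = Add(56, Mul(-1, C))
Pow(Add(Mul(Function('N')(-6), Add(62, 14)), -21487), Rational(1, 2)) = Pow(Add(Mul(Add(56, Mul(-1, -6)), Add(62, 14)), -21487), Rational(1, 2)) = Pow(Add(Mul(Add(56, 6), 76), -21487), Rational(1, 2)) = Pow(Add(Mul(62, 76), -21487), Rational(1, 2)) = Pow(Add(4712, -21487), Rational(1, 2)) = Pow(-16775, Rational(1, 2)) = Mul(5, I, Pow(671, Rational(1, 2)))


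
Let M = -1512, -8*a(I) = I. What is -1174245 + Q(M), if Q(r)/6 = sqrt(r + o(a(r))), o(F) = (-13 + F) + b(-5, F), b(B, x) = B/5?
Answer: -1174245 + 6*I*sqrt(1337) ≈ -1.1742e+6 + 219.39*I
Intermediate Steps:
b(B, x) = B/5 (b(B, x) = B*(1/5) = B/5)
a(I) = -I/8
o(F) = -14 + F (o(F) = (-13 + F) + (1/5)*(-5) = (-13 + F) - 1 = -14 + F)
Q(r) = 6*sqrt(-14 + 7*r/8) (Q(r) = 6*sqrt(r + (-14 - r/8)) = 6*sqrt(-14 + 7*r/8))
-1174245 + Q(M) = -1174245 + 3*sqrt(-224 + 14*(-1512))/2 = -1174245 + 3*sqrt(-224 - 21168)/2 = -1174245 + 3*sqrt(-21392)/2 = -1174245 + 3*(4*I*sqrt(1337))/2 = -1174245 + 6*I*sqrt(1337)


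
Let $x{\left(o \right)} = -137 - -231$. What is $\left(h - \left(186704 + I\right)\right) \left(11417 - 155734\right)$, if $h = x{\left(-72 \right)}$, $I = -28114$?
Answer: $22873667232$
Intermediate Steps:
$x{\left(o \right)} = 94$ ($x{\left(o \right)} = -137 + 231 = 94$)
$h = 94$
$\left(h - \left(186704 + I\right)\right) \left(11417 - 155734\right) = \left(94 - 158590\right) \left(11417 - 155734\right) = \left(94 + \left(-186704 + 28114\right)\right) \left(-144317\right) = \left(94 - 158590\right) \left(-144317\right) = \left(-158496\right) \left(-144317\right) = 22873667232$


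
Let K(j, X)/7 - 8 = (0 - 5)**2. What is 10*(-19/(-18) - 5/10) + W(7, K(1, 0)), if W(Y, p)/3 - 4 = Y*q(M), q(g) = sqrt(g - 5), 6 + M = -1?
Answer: 158/9 + 42*I*sqrt(3) ≈ 17.556 + 72.746*I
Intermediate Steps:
M = -7 (M = -6 - 1 = -7)
q(g) = sqrt(-5 + g)
K(j, X) = 231 (K(j, X) = 56 + 7*(0 - 5)**2 = 56 + 7*(-5)**2 = 56 + 7*25 = 56 + 175 = 231)
W(Y, p) = 12 + 6*I*Y*sqrt(3) (W(Y, p) = 12 + 3*(Y*sqrt(-5 - 7)) = 12 + 3*(Y*sqrt(-12)) = 12 + 3*(Y*(2*I*sqrt(3))) = 12 + 3*(2*I*Y*sqrt(3)) = 12 + 6*I*Y*sqrt(3))
10*(-19/(-18) - 5/10) + W(7, K(1, 0)) = 10*(-19/(-18) - 5/10) + (12 + 6*I*7*sqrt(3)) = 10*(-19*(-1/18) - 5*1/10) + (12 + 42*I*sqrt(3)) = 10*(19/18 - 1/2) + (12 + 42*I*sqrt(3)) = 10*(5/9) + (12 + 42*I*sqrt(3)) = 50/9 + (12 + 42*I*sqrt(3)) = 158/9 + 42*I*sqrt(3)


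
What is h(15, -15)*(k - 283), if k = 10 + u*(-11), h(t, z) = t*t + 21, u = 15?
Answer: -107748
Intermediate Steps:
h(t, z) = 21 + t² (h(t, z) = t² + 21 = 21 + t²)
k = -155 (k = 10 + 15*(-11) = 10 - 165 = -155)
h(15, -15)*(k - 283) = (21 + 15²)*(-155 - 283) = (21 + 225)*(-438) = 246*(-438) = -107748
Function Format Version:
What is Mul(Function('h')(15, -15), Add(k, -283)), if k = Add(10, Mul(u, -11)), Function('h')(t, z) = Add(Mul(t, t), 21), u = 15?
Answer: -107748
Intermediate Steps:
Function('h')(t, z) = Add(21, Pow(t, 2)) (Function('h')(t, z) = Add(Pow(t, 2), 21) = Add(21, Pow(t, 2)))
k = -155 (k = Add(10, Mul(15, -11)) = Add(10, -165) = -155)
Mul(Function('h')(15, -15), Add(k, -283)) = Mul(Add(21, Pow(15, 2)), Add(-155, -283)) = Mul(Add(21, 225), -438) = Mul(246, -438) = -107748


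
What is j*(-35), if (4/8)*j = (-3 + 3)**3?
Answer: 0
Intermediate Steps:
j = 0 (j = 2*(-3 + 3)**3 = 2*0**3 = 2*0 = 0)
j*(-35) = 0*(-35) = 0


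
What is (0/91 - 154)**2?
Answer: 23716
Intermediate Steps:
(0/91 - 154)**2 = (0*(1/91) - 154)**2 = (0 - 154)**2 = (-154)**2 = 23716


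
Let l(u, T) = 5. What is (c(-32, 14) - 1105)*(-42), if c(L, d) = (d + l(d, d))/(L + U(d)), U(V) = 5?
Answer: 417956/9 ≈ 46440.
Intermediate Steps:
c(L, d) = (5 + d)/(5 + L) (c(L, d) = (d + 5)/(L + 5) = (5 + d)/(5 + L))
(c(-32, 14) - 1105)*(-42) = ((5 + 14)/(5 - 32) - 1105)*(-42) = (19/(-27) - 1105)*(-42) = (-1/27*19 - 1105)*(-42) = (-19/27 - 1105)*(-42) = -29854/27*(-42) = 417956/9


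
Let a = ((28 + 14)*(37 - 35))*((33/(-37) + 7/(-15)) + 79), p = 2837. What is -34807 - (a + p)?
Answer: -8170688/185 ≈ -44166.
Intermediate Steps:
a = 1206548/185 (a = (42*2)*((33*(-1/37) + 7*(-1/15)) + 79) = 84*((-33/37 - 7/15) + 79) = 84*(-754/555 + 79) = 84*(43091/555) = 1206548/185 ≈ 6521.9)
-34807 - (a + p) = -34807 - (1206548/185 + 2837) = -34807 - 1*1731393/185 = -34807 - 1731393/185 = -8170688/185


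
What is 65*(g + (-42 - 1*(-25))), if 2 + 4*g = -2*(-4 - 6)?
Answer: -1625/2 ≈ -812.50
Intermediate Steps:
g = 9/2 (g = -½ + (-2*(-4 - 6))/4 = -½ + (-2*(-10))/4 = -½ + (¼)*20 = -½ + 5 = 9/2 ≈ 4.5000)
65*(g + (-42 - 1*(-25))) = 65*(9/2 + (-42 - 1*(-25))) = 65*(9/2 + (-42 + 25)) = 65*(9/2 - 17) = 65*(-25/2) = -1625/2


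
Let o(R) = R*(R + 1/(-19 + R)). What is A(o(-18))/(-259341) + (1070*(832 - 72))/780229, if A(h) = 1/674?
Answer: 142143971428571/136380778765986 ≈ 1.0423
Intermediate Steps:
A(h) = 1/674
A(o(-18))/(-259341) + (1070*(832 - 72))/780229 = (1/674)/(-259341) + (1070*(832 - 72))/780229 = (1/674)*(-1/259341) + (1070*760)*(1/780229) = -1/174795834 + 813200*(1/780229) = -1/174795834 + 813200/780229 = 142143971428571/136380778765986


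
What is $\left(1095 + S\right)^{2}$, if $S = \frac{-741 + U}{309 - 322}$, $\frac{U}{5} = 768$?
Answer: $\frac{124010496}{169} \approx 7.3379 \cdot 10^{5}$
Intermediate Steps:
$U = 3840$ ($U = 5 \cdot 768 = 3840$)
$S = - \frac{3099}{13}$ ($S = \frac{-741 + 3840}{309 - 322} = \frac{3099}{-13} = 3099 \left(- \frac{1}{13}\right) = - \frac{3099}{13} \approx -238.38$)
$\left(1095 + S\right)^{2} = \left(1095 - \frac{3099}{13}\right)^{2} = \left(\frac{11136}{13}\right)^{2} = \frac{124010496}{169}$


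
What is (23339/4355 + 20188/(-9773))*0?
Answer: 0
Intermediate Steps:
(23339/4355 + 20188/(-9773))*0 = (23339*(1/4355) + 20188*(-1/9773))*0 = (23339/4355 - 20188/9773)*0 = (140173307/42561415)*0 = 0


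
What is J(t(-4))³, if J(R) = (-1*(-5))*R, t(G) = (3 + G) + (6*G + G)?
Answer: -3048625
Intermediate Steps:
t(G) = 3 + 8*G (t(G) = (3 + G) + 7*G = 3 + 8*G)
J(R) = 5*R
J(t(-4))³ = (5*(3 + 8*(-4)))³ = (5*(3 - 32))³ = (5*(-29))³ = (-145)³ = -3048625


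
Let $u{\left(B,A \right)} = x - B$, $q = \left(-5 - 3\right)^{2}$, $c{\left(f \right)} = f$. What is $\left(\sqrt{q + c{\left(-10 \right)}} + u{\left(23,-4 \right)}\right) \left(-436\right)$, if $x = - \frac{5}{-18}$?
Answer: $\frac{89162}{9} - 1308 \sqrt{6} \approx 6703.0$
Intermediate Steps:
$x = \frac{5}{18}$ ($x = \left(-5\right) \left(- \frac{1}{18}\right) = \frac{5}{18} \approx 0.27778$)
$q = 64$ ($q = \left(-8\right)^{2} = 64$)
$u{\left(B,A \right)} = \frac{5}{18} - B$
$\left(\sqrt{q + c{\left(-10 \right)}} + u{\left(23,-4 \right)}\right) \left(-436\right) = \left(\sqrt{64 - 10} + \left(\frac{5}{18} - 23\right)\right) \left(-436\right) = \left(\sqrt{54} + \left(\frac{5}{18} - 23\right)\right) \left(-436\right) = \left(3 \sqrt{6} - \frac{409}{18}\right) \left(-436\right) = \left(- \frac{409}{18} + 3 \sqrt{6}\right) \left(-436\right) = \frac{89162}{9} - 1308 \sqrt{6}$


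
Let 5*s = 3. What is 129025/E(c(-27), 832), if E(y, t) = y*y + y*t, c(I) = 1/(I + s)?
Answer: -449626320/109819 ≈ -4094.3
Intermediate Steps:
s = 3/5 (s = (1/5)*3 = 3/5 ≈ 0.60000)
c(I) = 1/(3/5 + I) (c(I) = 1/(I + 3/5) = 1/(3/5 + I))
E(y, t) = y**2 + t*y
129025/E(c(-27), 832) = 129025/(((5/(3 + 5*(-27)))*(832 + 5/(3 + 5*(-27))))) = 129025/(((5/(3 - 135))*(832 + 5/(3 - 135)))) = 129025/(((5/(-132))*(832 + 5/(-132)))) = 129025/(((5*(-1/132))*(832 + 5*(-1/132)))) = 129025/((-5*(832 - 5/132)/132)) = 129025/((-5/132*109819/132)) = 129025/(-549095/17424) = 129025*(-17424/549095) = -449626320/109819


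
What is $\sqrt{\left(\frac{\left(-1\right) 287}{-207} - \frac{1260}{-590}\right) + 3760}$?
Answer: $\frac{\sqrt{62373005515}}{4071} \approx 61.348$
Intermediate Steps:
$\sqrt{\left(\frac{\left(-1\right) 287}{-207} - \frac{1260}{-590}\right) + 3760} = \sqrt{\left(\left(-287\right) \left(- \frac{1}{207}\right) - - \frac{126}{59}\right) + 3760} = \sqrt{\left(\frac{287}{207} + \frac{126}{59}\right) + 3760} = \sqrt{\frac{43015}{12213} + 3760} = \sqrt{\frac{45963895}{12213}} = \frac{\sqrt{62373005515}}{4071}$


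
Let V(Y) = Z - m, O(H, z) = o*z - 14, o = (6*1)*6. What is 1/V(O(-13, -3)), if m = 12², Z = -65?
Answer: -1/209 ≈ -0.0047847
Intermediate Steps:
m = 144
o = 36 (o = 6*6 = 36)
O(H, z) = -14 + 36*z (O(H, z) = 36*z - 14 = -14 + 36*z)
V(Y) = -209 (V(Y) = -65 - 1*144 = -65 - 144 = -209)
1/V(O(-13, -3)) = 1/(-209) = -1/209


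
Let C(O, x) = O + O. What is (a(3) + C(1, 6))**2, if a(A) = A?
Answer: 25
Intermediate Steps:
C(O, x) = 2*O
(a(3) + C(1, 6))**2 = (3 + 2*1)**2 = (3 + 2)**2 = 5**2 = 25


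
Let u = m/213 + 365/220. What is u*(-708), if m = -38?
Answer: -818743/781 ≈ -1048.3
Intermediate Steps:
u = 13877/9372 (u = -38/213 + 365/220 = -38*1/213 + 365*(1/220) = -38/213 + 73/44 = 13877/9372 ≈ 1.4807)
u*(-708) = (13877/9372)*(-708) = -818743/781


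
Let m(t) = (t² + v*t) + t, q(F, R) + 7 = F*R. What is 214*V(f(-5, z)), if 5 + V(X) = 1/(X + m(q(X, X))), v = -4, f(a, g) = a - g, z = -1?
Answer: -26643/25 ≈ -1065.7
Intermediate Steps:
q(F, R) = -7 + F*R
m(t) = t² - 3*t (m(t) = (t² - 4*t) + t = t² - 3*t)
V(X) = -5 + 1/(X + (-10 + X²)*(-7 + X²)) (V(X) = -5 + 1/(X + (-7 + X*X)*(-3 + (-7 + X*X))) = -5 + 1/(X + (-7 + X²)*(-3 + (-7 + X²))) = -5 + 1/(X + (-7 + X²)*(-10 + X²)) = -5 + 1/(X + (-10 + X²)*(-7 + X²)))
214*V(f(-5, z)) = 214*((-349 - 5*(-5 - 1*(-1)) - 5*(-5 - 1*(-1))⁴ + 85*(-5 - 1*(-1))²)/(70 + (-5 - 1*(-1)) + (-5 - 1*(-1))⁴ - 17*(-5 - 1*(-1))²)) = 214*((-349 - 5*(-5 + 1) - 5*(-5 + 1)⁴ + 85*(-5 + 1)²)/(70 + (-5 + 1) + (-5 + 1)⁴ - 17*(-5 + 1)²)) = 214*((-349 - 5*(-4) - 5*(-4)⁴ + 85*(-4)²)/(70 - 4 + (-4)⁴ - 17*(-4)²)) = 214*((-349 + 20 - 5*256 + 85*16)/(70 - 4 + 256 - 17*16)) = 214*((-349 + 20 - 1280 + 1360)/(70 - 4 + 256 - 272)) = 214*(-249/50) = -26643/25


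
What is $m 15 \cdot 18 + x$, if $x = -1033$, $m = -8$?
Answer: $-3193$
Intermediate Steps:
$m 15 \cdot 18 + x = \left(-8\right) 15 \cdot 18 - 1033 = \left(-120\right) 18 - 1033 = -2160 - 1033 = -3193$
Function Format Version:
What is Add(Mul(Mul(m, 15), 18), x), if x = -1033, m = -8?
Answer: -3193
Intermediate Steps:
Add(Mul(Mul(m, 15), 18), x) = Add(Mul(Mul(-8, 15), 18), -1033) = Add(Mul(-120, 18), -1033) = Add(-2160, -1033) = -3193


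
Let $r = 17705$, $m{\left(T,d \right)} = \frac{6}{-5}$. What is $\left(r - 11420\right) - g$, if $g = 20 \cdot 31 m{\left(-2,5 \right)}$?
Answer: $7029$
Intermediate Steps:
$m{\left(T,d \right)} = - \frac{6}{5}$ ($m{\left(T,d \right)} = 6 \left(- \frac{1}{5}\right) = - \frac{6}{5}$)
$g = -744$ ($g = 20 \cdot 31 \left(- \frac{6}{5}\right) = 620 \left(- \frac{6}{5}\right) = -744$)
$\left(r - 11420\right) - g = \left(17705 - 11420\right) - -744 = \left(17705 - 11420\right) + 744 = 6285 + 744 = 7029$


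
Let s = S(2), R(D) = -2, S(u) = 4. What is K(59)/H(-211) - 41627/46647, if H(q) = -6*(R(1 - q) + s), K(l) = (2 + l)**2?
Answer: -58024337/186588 ≈ -310.98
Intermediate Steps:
s = 4
H(q) = -12 (H(q) = -6*(-2 + 4) = -6*2 = -12)
K(59)/H(-211) - 41627/46647 = (2 + 59)**2/(-12) - 41627/46647 = 61**2*(-1/12) - 41627*1/46647 = 3721*(-1/12) - 41627/46647 = -3721/12 - 41627/46647 = -58024337/186588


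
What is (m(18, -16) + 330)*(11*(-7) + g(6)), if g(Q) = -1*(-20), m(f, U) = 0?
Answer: -18810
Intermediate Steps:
g(Q) = 20
(m(18, -16) + 330)*(11*(-7) + g(6)) = (0 + 330)*(11*(-7) + 20) = 330*(-77 + 20) = 330*(-57) = -18810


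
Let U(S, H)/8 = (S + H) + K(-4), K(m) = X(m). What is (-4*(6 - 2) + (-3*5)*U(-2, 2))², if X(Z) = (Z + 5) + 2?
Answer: 141376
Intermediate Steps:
X(Z) = 7 + Z (X(Z) = (5 + Z) + 2 = 7 + Z)
K(m) = 7 + m
U(S, H) = 24 + 8*H + 8*S (U(S, H) = 8*((S + H) + (7 - 4)) = 8*((H + S) + 3) = 8*(3 + H + S) = 24 + 8*H + 8*S)
(-4*(6 - 2) + (-3*5)*U(-2, 2))² = (-4*(6 - 2) + (-3*5)*(24 + 8*2 + 8*(-2)))² = (-4*4 - 15*(24 + 16 - 16))² = (-16 - 15*24)² = (-16 - 360)² = (-376)² = 141376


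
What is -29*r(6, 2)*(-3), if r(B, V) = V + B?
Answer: 696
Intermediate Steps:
r(B, V) = B + V
-29*r(6, 2)*(-3) = -29*(6 + 2)*(-3) = -29*8*(-3) = -232*(-3) = 696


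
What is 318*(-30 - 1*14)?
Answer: -13992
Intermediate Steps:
318*(-30 - 1*14) = 318*(-30 - 14) = 318*(-44) = -13992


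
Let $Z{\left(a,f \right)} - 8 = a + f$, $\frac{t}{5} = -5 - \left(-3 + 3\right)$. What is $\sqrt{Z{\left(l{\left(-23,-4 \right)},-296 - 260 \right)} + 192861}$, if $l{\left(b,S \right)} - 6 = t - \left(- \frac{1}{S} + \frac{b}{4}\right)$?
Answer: $\frac{\sqrt{769198}}{2} \approx 438.52$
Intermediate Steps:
$t = -25$ ($t = 5 \left(-5 - \left(-3 + 3\right)\right) = 5 \left(-5 - 0\right) = 5 \left(-5 + 0\right) = 5 \left(-5\right) = -25$)
$l{\left(b,S \right)} = -19 + \frac{1}{S} - \frac{b}{4}$ ($l{\left(b,S \right)} = 6 - \left(25 - \frac{1}{S} + \frac{b}{4}\right) = -19 + \frac{1}{S} - \frac{b}{4}$)
$Z{\left(a,f \right)} = 8 + a + f$ ($Z{\left(a,f \right)} = 8 + \left(a + f\right) = 8 + a + f$)
$\sqrt{Z{\left(l{\left(-23,-4 \right)},-296 - 260 \right)} + 192861} = \sqrt{\left(8 - \left(\frac{53}{4} + \frac{1}{4}\right) - 556\right) + 192861} = \sqrt{\left(8 - \frac{27}{2} - 556\right) + 192861} = \sqrt{- \frac{1123}{2} + 192861} = \sqrt{\frac{384599}{2}} = \frac{\sqrt{769198}}{2}$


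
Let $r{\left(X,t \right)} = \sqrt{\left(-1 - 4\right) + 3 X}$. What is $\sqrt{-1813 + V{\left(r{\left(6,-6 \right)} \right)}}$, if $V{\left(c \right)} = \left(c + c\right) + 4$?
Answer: $\sqrt{-1809 + 2 \sqrt{13}} \approx 42.448 i$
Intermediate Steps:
$r{\left(X,t \right)} = \sqrt{-5 + 3 X}$
$V{\left(c \right)} = 4 + 2 c$ ($V{\left(c \right)} = 2 c + 4 = 4 + 2 c$)
$\sqrt{-1813 + V{\left(r{\left(6,-6 \right)} \right)}} = \sqrt{-1813 + \left(4 + 2 \sqrt{-5 + 3 \cdot 6}\right)} = \sqrt{-1813 + \left(4 + 2 \sqrt{-5 + 18}\right)} = \sqrt{-1813 + \left(4 + 2 \sqrt{13}\right)} = \sqrt{-1809 + 2 \sqrt{13}}$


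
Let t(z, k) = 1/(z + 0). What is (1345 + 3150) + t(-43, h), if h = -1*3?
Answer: 193284/43 ≈ 4495.0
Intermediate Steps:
h = -3
t(z, k) = 1/z
(1345 + 3150) + t(-43, h) = (1345 + 3150) + 1/(-43) = 4495 - 1/43 = 193284/43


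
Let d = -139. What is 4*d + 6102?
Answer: 5546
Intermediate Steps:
4*d + 6102 = 4*(-139) + 6102 = -556 + 6102 = 5546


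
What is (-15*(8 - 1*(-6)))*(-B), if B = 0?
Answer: 0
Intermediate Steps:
(-15*(8 - 1*(-6)))*(-B) = (-15*(8 - 1*(-6)))*(-1*0) = -15*(8 + 6)*0 = -15*14*0 = -210*0 = 0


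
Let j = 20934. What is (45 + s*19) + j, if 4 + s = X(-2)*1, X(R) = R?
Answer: 20865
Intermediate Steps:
s = -6 (s = -4 - 2*1 = -4 - 2 = -6)
(45 + s*19) + j = (45 - 6*19) + 20934 = (45 - 114) + 20934 = -69 + 20934 = 20865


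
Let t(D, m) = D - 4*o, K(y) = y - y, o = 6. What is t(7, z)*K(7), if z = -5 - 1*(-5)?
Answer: 0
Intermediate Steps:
z = 0 (z = -5 + 5 = 0)
K(y) = 0
t(D, m) = -24 + D (t(D, m) = D - 4*6 = D - 24 = -24 + D)
t(7, z)*K(7) = (-24 + 7)*0 = -17*0 = 0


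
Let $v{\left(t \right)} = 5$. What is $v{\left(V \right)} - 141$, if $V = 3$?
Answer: $-136$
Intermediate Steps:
$v{\left(V \right)} - 141 = 5 - 141 = -136$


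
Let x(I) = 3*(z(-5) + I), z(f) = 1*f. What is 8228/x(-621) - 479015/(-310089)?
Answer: -275303687/97057857 ≈ -2.8365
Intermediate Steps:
z(f) = f
x(I) = -15 + 3*I (x(I) = 3*(-5 + I) = -15 + 3*I)
8228/x(-621) - 479015/(-310089) = 8228/(-15 + 3*(-621)) - 479015/(-310089) = 8228/(-15 - 1863) - 479015*(-1/310089) = 8228/(-1878) + 479015/310089 = 8228*(-1/1878) + 479015/310089 = -4114/939 + 479015/310089 = -275303687/97057857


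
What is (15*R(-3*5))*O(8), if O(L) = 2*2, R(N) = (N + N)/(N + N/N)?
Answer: 900/7 ≈ 128.57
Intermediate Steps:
R(N) = 2*N/(1 + N) (R(N) = (2*N)/(N + 1) = (2*N)/(1 + N) = 2*N/(1 + N))
O(L) = 4
(15*R(-3*5))*O(8) = (15*(2*(-3*5)/(1 - 3*5)))*4 = (15*(2*(-15)/(1 - 15)))*4 = (15*(2*(-15)/(-14)))*4 = (15*(2*(-15)*(-1/14)))*4 = (15*(15/7))*4 = (225/7)*4 = 900/7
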